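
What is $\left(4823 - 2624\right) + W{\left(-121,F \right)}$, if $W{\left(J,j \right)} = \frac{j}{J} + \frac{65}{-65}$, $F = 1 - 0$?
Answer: $\frac{265957}{121} \approx 2198.0$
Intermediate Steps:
$F = 1$ ($F = 1 + 0 = 1$)
$W{\left(J,j \right)} = -1 + \frac{j}{J}$ ($W{\left(J,j \right)} = \frac{j}{J} + 65 \left(- \frac{1}{65}\right) = \frac{j}{J} - 1 = -1 + \frac{j}{J}$)
$\left(4823 - 2624\right) + W{\left(-121,F \right)} = \left(4823 - 2624\right) + \frac{1 - -121}{-121} = 2199 - \frac{1 + 121}{121} = 2199 - \frac{122}{121} = \frac{265957}{121}$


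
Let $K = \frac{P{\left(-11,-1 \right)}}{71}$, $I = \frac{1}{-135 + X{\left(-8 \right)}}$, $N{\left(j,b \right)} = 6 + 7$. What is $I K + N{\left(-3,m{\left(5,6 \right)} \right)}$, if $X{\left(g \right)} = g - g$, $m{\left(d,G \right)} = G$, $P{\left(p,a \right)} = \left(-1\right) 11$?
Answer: $\frac{124616}{9585} \approx 13.001$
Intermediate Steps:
$P{\left(p,a \right)} = -11$
$X{\left(g \right)} = 0$
$N{\left(j,b \right)} = 13$
$I = - \frac{1}{135}$ ($I = \frac{1}{-135 + 0} = \frac{1}{-135} = - \frac{1}{135} \approx -0.0074074$)
$K = - \frac{11}{71} \approx -0.15493$
$I K + N{\left(-3,m{\left(5,6 \right)} \right)} = \left(- \frac{1}{135}\right) \left(- \frac{11}{71}\right) + 13 = \frac{11}{9585} + 13 = \frac{124616}{9585}$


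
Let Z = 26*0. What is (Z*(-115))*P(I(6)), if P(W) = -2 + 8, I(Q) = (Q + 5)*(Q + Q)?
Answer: 0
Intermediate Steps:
I(Q) = 2*Q*(5 + Q) (I(Q) = (5 + Q)*(2*Q) = 2*Q*(5 + Q))
P(W) = 6
Z = 0
(Z*(-115))*P(I(6)) = (0*(-115))*6 = 0*6 = 0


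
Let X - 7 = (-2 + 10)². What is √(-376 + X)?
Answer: I*√305 ≈ 17.464*I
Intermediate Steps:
X = 71 (X = 7 + (-2 + 10)² = 7 + 8² = 7 + 64 = 71)
√(-376 + X) = √(-376 + 71) = √(-305) = I*√305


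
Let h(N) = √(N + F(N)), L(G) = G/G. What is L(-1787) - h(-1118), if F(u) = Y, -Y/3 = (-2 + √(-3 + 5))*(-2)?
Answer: 1 - √(-1130 + 6*√2) ≈ 1.0 - 33.489*I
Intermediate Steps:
L(G) = 1
Y = -12 + 6*√2 (Y = -3*(-2 + √(-3 + 5))*(-2) = -3*(-2 + √2)*(-2) = -3*(4 - 2*√2) = -12 + 6*√2 ≈ -3.5147)
F(u) = -12 + 6*√2
h(N) = √(-12 + N + 6*√2) (h(N) = √(N + (-12 + 6*√2)) = √(-12 + N + 6*√2))
L(-1787) - h(-1118) = 1 - √(-12 - 1118 + 6*√2) = 1 - √(-1130 + 6*√2)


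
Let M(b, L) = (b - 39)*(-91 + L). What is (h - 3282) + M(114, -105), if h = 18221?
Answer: 239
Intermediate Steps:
M(b, L) = (-91 + L)*(-39 + b) (M(b, L) = (-39 + b)*(-91 + L) = (-91 + L)*(-39 + b))
(h - 3282) + M(114, -105) = (18221 - 3282) + (3549 - 91*114 - 39*(-105) - 105*114) = 14939 + (3549 - 10374 + 4095 - 11970) = 14939 - 14700 = 239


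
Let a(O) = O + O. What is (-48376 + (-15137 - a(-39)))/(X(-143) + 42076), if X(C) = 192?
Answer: -63435/42268 ≈ -1.5008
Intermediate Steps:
a(O) = 2*O
(-48376 + (-15137 - a(-39)))/(X(-143) + 42076) = (-48376 + (-15137 - 2*(-39)))/(192 + 42076) = (-48376 + (-15137 - 1*(-78)))/42268 = (-48376 + (-15137 + 78))*(1/42268) = (-48376 - 15059)*(1/42268) = -63435*1/42268 = -63435/42268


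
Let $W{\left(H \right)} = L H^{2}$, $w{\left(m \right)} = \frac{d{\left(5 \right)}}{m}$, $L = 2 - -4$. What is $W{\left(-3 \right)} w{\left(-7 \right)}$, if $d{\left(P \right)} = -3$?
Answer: $\frac{162}{7} \approx 23.143$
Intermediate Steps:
$L = 6$ ($L = 2 + 4 = 6$)
$w{\left(m \right)} = - \frac{3}{m}$
$W{\left(H \right)} = 6 H^{2}$
$W{\left(-3 \right)} w{\left(-7 \right)} = 6 \left(-3\right)^{2} \left(- \frac{3}{-7}\right) = 6 \cdot 9 \left(\left(-3\right) \left(- \frac{1}{7}\right)\right) = 54 \cdot \frac{3}{7} = \frac{162}{7}$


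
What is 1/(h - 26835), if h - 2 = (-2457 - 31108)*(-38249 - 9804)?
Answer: 1/1612872112 ≈ 6.2001e-10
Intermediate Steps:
h = 1612898947 (h = 2 + (-2457 - 31108)*(-38249 - 9804) = 2 - 33565*(-48053) = 2 + 1612898945 = 1612898947)
1/(h - 26835) = 1/(1612898947 - 26835) = 1/1612872112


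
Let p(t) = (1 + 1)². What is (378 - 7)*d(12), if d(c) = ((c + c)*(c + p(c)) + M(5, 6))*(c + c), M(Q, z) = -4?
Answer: 3383520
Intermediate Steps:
p(t) = 4 (p(t) = 2² = 4)
d(c) = 2*c*(-4 + 2*c*(4 + c)) (d(c) = ((c + c)*(c + 4) - 4)*(c + c) = ((2*c)*(4 + c) - 4)*(2*c) = (2*c*(4 + c) - 4)*(2*c) = (-4 + 2*c*(4 + c))*(2*c) = 2*c*(-4 + 2*c*(4 + c)))
(378 - 7)*d(12) = (378 - 7)*(4*12*(-2 + 12² + 4*12)) = 371*(4*12*(-2 + 144 + 48)) = 371*(4*12*190) = 371*9120 = 3383520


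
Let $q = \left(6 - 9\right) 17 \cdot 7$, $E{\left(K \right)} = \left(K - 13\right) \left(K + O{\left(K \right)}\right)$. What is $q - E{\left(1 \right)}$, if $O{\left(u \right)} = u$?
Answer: $-333$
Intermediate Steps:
$E{\left(K \right)} = 2 K \left(-13 + K\right)$ ($E{\left(K \right)} = \left(K - 13\right) \left(K + K\right) = \left(-13 + K\right) 2 K = 2 K \left(-13 + K\right)$)
$q = -357$ ($q = \left(6 - 9\right) 17 \cdot 7 = \left(-3\right) 17 \cdot 7 = \left(-51\right) 7 = -357$)
$q - E{\left(1 \right)} = -357 - 2 \cdot 1 \left(-13 + 1\right) = -357 - 2 \cdot 1 \left(-12\right) = -357 - -24 = -357 + 24 = -333$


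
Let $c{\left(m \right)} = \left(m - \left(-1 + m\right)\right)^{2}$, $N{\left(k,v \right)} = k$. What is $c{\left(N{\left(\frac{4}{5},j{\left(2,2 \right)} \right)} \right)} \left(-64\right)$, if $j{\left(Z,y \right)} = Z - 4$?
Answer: $-64$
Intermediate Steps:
$j{\left(Z,y \right)} = -4 + Z$
$c{\left(m \right)} = 1$ ($c{\left(m \right)} = 1^{2} = 1$)
$c{\left(N{\left(\frac{4}{5},j{\left(2,2 \right)} \right)} \right)} \left(-64\right) = 1 \left(-64\right) = -64$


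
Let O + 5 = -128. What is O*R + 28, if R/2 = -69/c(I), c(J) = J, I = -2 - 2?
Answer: -9121/2 ≈ -4560.5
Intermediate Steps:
O = -133 (O = -5 - 128 = -133)
I = -4
R = 69/2 (R = 2*(-69/(-4)) = 2*(-69*(-1/4)) = 2*(69/4) = 69/2 ≈ 34.500)
O*R + 28 = -133*69/2 + 28 = -9177/2 + 28 = -9121/2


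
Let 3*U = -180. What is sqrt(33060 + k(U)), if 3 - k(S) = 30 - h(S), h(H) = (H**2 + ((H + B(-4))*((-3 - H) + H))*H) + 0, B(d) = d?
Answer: sqrt(25113) ≈ 158.47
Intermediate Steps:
U = -60 (U = (1/3)*(-180) = -60)
h(H) = H**2 + H*(12 - 3*H) (h(H) = (H**2 + ((H - 4)*((-3 - H) + H))*H) + 0 = (H**2 + ((-4 + H)*(-3))*H) + 0 = (H**2 + (12 - 3*H)*H) + 0 = (H**2 + H*(12 - 3*H)) + 0 = H**2 + H*(12 - 3*H))
k(S) = -27 + 2*S*(6 - S) (k(S) = 3 - (30 - 2*S*(6 - S)) = 3 + (-30 + 2*S*(6 - S)) = -27 + 2*S*(6 - S))
sqrt(33060 + k(U)) = sqrt(33060 + (-27 - 2*(-60)*(-6 - 60))) = sqrt(33060 + (-27 - 2*(-60)*(-66))) = sqrt(33060 + (-27 - 7920)) = sqrt(33060 - 7947) = sqrt(25113)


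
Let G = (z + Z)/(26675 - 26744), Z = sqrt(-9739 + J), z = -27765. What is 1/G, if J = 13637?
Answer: 1915785/770891327 + 69*sqrt(3898)/770891327 ≈ 0.0024907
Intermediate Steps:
Z = sqrt(3898) (Z = sqrt(-9739 + 13637) = sqrt(3898) ≈ 62.434)
G = 9255/23 - sqrt(3898)/69 (G = (-27765 + sqrt(3898))/(26675 - 26744) = (-27765 + sqrt(3898))/(-69) = (-27765 + sqrt(3898))*(-1/69) = 9255/23 - sqrt(3898)/69 ≈ 401.49)
1/G = 1/(9255/23 - sqrt(3898)/69)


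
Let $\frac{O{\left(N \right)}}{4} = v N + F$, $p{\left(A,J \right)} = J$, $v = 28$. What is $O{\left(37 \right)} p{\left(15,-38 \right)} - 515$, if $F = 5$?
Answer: $-158747$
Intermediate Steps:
$O{\left(N \right)} = 20 + 112 N$ ($O{\left(N \right)} = 4 \left(28 N + 5\right) = 4 \left(5 + 28 N\right) = 20 + 112 N$)
$O{\left(37 \right)} p{\left(15,-38 \right)} - 515 = \left(20 + 112 \cdot 37\right) \left(-38\right) - 515 = \left(20 + 4144\right) \left(-38\right) - 515 = 4164 \left(-38\right) - 515 = -158232 - 515 = -158747$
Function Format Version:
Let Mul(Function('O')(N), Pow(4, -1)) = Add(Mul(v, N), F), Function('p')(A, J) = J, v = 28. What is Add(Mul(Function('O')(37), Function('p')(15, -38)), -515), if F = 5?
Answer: -158747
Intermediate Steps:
Function('O')(N) = Add(20, Mul(112, N)) (Function('O')(N) = Mul(4, Add(Mul(28, N), 5)) = Mul(4, Add(5, Mul(28, N))) = Add(20, Mul(112, N)))
Add(Mul(Function('O')(37), Function('p')(15, -38)), -515) = Add(Mul(Add(20, Mul(112, 37)), -38), -515) = Add(Mul(Add(20, 4144), -38), -515) = Add(Mul(4164, -38), -515) = Add(-158232, -515) = -158747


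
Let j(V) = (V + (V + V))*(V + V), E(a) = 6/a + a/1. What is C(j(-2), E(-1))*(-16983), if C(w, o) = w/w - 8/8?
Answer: 0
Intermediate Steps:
E(a) = a + 6/a (E(a) = 6/a + a*1 = 6/a + a = a + 6/a)
j(V) = 6*V² (j(V) = (V + 2*V)*(2*V) = (3*V)*(2*V) = 6*V²)
C(w, o) = 0 (C(w, o) = 1 - 8*⅛ = 1 - 1 = 0)
C(j(-2), E(-1))*(-16983) = 0*(-16983) = 0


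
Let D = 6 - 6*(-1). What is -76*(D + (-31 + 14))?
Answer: 380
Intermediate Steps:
D = 12 (D = 6 + 6 = 12)
-76*(D + (-31 + 14)) = -76*(12 + (-31 + 14)) = -76*(12 - 17) = -76*(-5) = 380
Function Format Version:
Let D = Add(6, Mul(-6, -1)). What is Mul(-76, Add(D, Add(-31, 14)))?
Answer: 380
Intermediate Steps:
D = 12 (D = Add(6, 6) = 12)
Mul(-76, Add(D, Add(-31, 14))) = Mul(-76, Add(12, Add(-31, 14))) = Mul(-76, Add(12, -17)) = Mul(-76, -5) = 380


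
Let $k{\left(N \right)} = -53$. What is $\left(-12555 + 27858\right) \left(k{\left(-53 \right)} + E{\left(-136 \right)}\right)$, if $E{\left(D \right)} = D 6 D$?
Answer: $1697454669$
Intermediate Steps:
$E{\left(D \right)} = 6 D^{2}$ ($E{\left(D \right)} = 6 D D = 6 D^{2}$)
$\left(-12555 + 27858\right) \left(k{\left(-53 \right)} + E{\left(-136 \right)}\right) = \left(-12555 + 27858\right) \left(-53 + 6 \left(-136\right)^{2}\right) = 15303 \left(-53 + 6 \cdot 18496\right) = 15303 \left(-53 + 110976\right) = 15303 \cdot 110923 = 1697454669$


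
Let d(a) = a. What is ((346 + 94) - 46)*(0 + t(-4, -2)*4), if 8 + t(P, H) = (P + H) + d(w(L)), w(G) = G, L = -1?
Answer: -23640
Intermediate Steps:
t(P, H) = -9 + H + P (t(P, H) = -8 + ((P + H) - 1) = -8 + ((H + P) - 1) = -8 + (-1 + H + P) = -9 + H + P)
((346 + 94) - 46)*(0 + t(-4, -2)*4) = ((346 + 94) - 46)*(0 + (-9 - 2 - 4)*4) = (440 - 46)*(0 - 15*4) = 394*(0 - 60) = 394*(-60) = -23640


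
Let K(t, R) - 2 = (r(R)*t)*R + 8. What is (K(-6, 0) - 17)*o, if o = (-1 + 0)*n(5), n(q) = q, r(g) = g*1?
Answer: 35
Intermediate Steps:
r(g) = g
K(t, R) = 10 + t*R**2 (K(t, R) = 2 + ((R*t)*R + 8) = 2 + (t*R**2 + 8) = 2 + (8 + t*R**2) = 10 + t*R**2)
o = -5 (o = (-1 + 0)*5 = -1*5 = -5)
(K(-6, 0) - 17)*o = ((10 - 6*0**2) - 17)*(-5) = ((10 - 6*0) - 17)*(-5) = ((10 + 0) - 17)*(-5) = (10 - 17)*(-5) = -7*(-5) = 35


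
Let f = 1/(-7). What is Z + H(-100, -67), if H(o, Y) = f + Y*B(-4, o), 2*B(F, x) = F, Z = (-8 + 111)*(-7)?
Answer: -4110/7 ≈ -587.14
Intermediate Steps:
Z = -721 (Z = 103*(-7) = -721)
B(F, x) = F/2
f = -⅐ (f = 1*(-⅐) = -⅐ ≈ -0.14286)
H(o, Y) = -⅐ - 2*Y (H(o, Y) = -⅐ + Y*((½)*(-4)) = -⅐ + Y*(-2) = -⅐ - 2*Y)
Z + H(-100, -67) = -721 + (-⅐ - 2*(-67)) = -721 + (-⅐ + 134) = -721 + 937/7 = -4110/7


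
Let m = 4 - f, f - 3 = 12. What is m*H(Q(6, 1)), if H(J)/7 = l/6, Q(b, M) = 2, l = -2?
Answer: 77/3 ≈ 25.667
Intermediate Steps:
f = 15 (f = 3 + 12 = 15)
H(J) = -7/3 (H(J) = 7*(-2/6) = 7*(-2*⅙) = 7*(-⅓) = -7/3)
m = -11 (m = 4 - 1*15 = 4 - 15 = -11)
m*H(Q(6, 1)) = -11*(-7/3) = 77/3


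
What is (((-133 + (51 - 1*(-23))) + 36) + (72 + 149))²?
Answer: 39204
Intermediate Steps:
(((-133 + (51 - 1*(-23))) + 36) + (72 + 149))² = (((-133 + (51 + 23)) + 36) + 221)² = (((-133 + 74) + 36) + 221)² = ((-59 + 36) + 221)² = (-23 + 221)² = 198² = 39204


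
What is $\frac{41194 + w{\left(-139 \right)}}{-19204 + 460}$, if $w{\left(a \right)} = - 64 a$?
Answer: $- \frac{25045}{9372} \approx -2.6723$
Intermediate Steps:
$\frac{41194 + w{\left(-139 \right)}}{-19204 + 460} = \frac{41194 - -8896}{-19204 + 460} = \frac{41194 + 8896}{-18744} = 50090 \left(- \frac{1}{18744}\right) = - \frac{25045}{9372}$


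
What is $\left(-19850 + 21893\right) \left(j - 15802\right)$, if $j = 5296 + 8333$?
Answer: $-4439439$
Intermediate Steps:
$j = 13629$
$\left(-19850 + 21893\right) \left(j - 15802\right) = \left(-19850 + 21893\right) \left(13629 - 15802\right) = 2043 \left(-2173\right) = -4439439$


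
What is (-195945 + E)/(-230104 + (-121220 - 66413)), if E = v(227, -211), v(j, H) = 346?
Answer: 195599/417737 ≈ 0.46824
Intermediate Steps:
E = 346
(-195945 + E)/(-230104 + (-121220 - 66413)) = (-195945 + 346)/(-230104 + (-121220 - 66413)) = -195599/(-230104 - 187633) = -195599/(-417737) = -195599*(-1/417737) = 195599/417737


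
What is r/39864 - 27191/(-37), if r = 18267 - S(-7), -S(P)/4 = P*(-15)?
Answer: 361544481/491656 ≈ 735.36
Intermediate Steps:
S(P) = 60*P (S(P) = -4*P*(-15) = -(-60)*P = 60*P)
r = 18687 (r = 18267 - 60*(-7) = 18267 - 1*(-420) = 18267 + 420 = 18687)
r/39864 - 27191/(-37) = 18687/39864 - 27191/(-37) = 18687*(1/39864) - 27191*(-1/37) = 6229/13288 + 27191/37 = 361544481/491656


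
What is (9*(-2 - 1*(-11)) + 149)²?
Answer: 52900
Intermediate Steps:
(9*(-2 - 1*(-11)) + 149)² = (9*(-2 + 11) + 149)² = (9*9 + 149)² = (81 + 149)² = 230² = 52900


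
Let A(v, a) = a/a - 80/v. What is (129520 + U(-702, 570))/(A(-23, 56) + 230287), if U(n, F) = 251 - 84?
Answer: 994267/1765568 ≈ 0.56314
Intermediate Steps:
A(v, a) = 1 - 80/v
U(n, F) = 167
(129520 + U(-702, 570))/(A(-23, 56) + 230287) = (129520 + 167)/((-80 - 23)/(-23) + 230287) = 129687/(-1/23*(-103) + 230287) = 129687/(103/23 + 230287) = 129687/(5296704/23) = 129687*(23/5296704) = 994267/1765568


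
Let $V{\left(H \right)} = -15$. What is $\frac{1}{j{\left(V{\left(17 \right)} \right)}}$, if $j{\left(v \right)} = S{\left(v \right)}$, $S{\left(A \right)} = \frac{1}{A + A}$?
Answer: $-30$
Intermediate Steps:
$S{\left(A \right)} = \frac{1}{2 A}$
$j{\left(v \right)} = \frac{1}{2 v}$
$\frac{1}{j{\left(V{\left(17 \right)} \right)}} = \frac{1}{\frac{1}{2} \frac{1}{-15}} = \frac{1}{\frac{1}{2} \left(- \frac{1}{15}\right)} = \frac{1}{- \frac{1}{30}} = -30$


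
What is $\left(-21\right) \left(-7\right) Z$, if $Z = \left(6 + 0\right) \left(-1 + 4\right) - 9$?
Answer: $1323$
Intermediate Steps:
$Z = 9$ ($Z = 6 \cdot 3 - 9 = 18 - 9 = 9$)
$\left(-21\right) \left(-7\right) Z = \left(-21\right) \left(-7\right) 9 = 147 \cdot 9 = 1323$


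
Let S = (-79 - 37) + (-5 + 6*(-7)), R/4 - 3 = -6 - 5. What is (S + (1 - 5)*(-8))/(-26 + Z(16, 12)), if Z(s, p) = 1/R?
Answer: 4192/833 ≈ 5.0324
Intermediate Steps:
R = -32 (R = 12 + 4*(-6 - 5) = 12 + 4*(-11) = 12 - 44 = -32)
Z(s, p) = -1/32 (Z(s, p) = 1/(-32) = -1/32)
S = -163 (S = -116 + (-5 - 42) = -116 - 47 = -163)
(S + (1 - 5)*(-8))/(-26 + Z(16, 12)) = (-163 + (1 - 5)*(-8))/(-26 - 1/32) = (-163 - 4*(-8))/(-833/32) = (-163 + 32)*(-32/833) = -131*(-32/833) = 4192/833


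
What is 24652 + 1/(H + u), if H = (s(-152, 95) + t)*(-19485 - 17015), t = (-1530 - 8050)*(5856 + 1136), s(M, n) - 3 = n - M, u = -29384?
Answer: 60271267687405633/2444883485616 ≈ 24652.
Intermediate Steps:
s(M, n) = 3 + n - M (s(M, n) = 3 + (n - M) = 3 + n - M)
t = -66983360 (t = -9580*6992 = -66983360)
H = 2444883515000 (H = ((3 + 95 - 1*(-152)) - 66983360)*(-19485 - 17015) = ((3 + 95 + 152) - 66983360)*(-36500) = (250 - 66983360)*(-36500) = -66983110*(-36500) = 2444883515000)
24652 + 1/(H + u) = 24652 + 1/(2444883515000 - 29384) = 24652 + 1/2444883485616 = 60271267687405633/2444883485616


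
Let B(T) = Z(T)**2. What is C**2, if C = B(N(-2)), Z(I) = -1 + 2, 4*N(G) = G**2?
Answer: 1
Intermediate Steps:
N(G) = G**2/4
Z(I) = 1
B(T) = 1 (B(T) = 1**2 = 1)
C = 1
C**2 = 1**2 = 1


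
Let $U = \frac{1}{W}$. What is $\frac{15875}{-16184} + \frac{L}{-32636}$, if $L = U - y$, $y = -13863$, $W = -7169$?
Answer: $- \frac{1330665493041}{946632440264} \approx -1.4057$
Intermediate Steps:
$U = - \frac{1}{7169}$ ($U = \frac{1}{-7169} = - \frac{1}{7169} \approx -0.00013949$)
$L = \frac{99383846}{7169}$ ($L = - \frac{1}{7169} - -13863 = - \frac{1}{7169} + 13863 = \frac{99383846}{7169} \approx 13863.0$)
$\frac{15875}{-16184} + \frac{L}{-32636} = \frac{15875}{-16184} + \frac{99383846}{7169 \left(-32636\right)} = 15875 \left(- \frac{1}{16184}\right) + \frac{99383846}{7169} \left(- \frac{1}{32636}\right) = - \frac{15875}{16184} - \frac{49691923}{116983742} = - \frac{1330665493041}{946632440264}$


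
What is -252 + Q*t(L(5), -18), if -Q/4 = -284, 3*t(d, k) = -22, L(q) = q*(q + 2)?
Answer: -25748/3 ≈ -8582.7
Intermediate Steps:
L(q) = q*(2 + q)
t(d, k) = -22/3 (t(d, k) = (⅓)*(-22) = -22/3)
Q = 1136 (Q = -4*(-284) = 1136)
-252 + Q*t(L(5), -18) = -252 + 1136*(-22/3) = -252 - 24992/3 = -25748/3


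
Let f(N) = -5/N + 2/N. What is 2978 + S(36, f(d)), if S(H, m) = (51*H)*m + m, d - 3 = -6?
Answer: 4815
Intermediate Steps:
d = -3 (d = 3 - 6 = -3)
f(N) = -3/N
S(H, m) = m + 51*H*m (S(H, m) = 51*H*m + m = m + 51*H*m)
2978 + S(36, f(d)) = 2978 + (-3/(-3))*(1 + 51*36) = 2978 + (-3*(-1/3))*(1 + 1836) = 2978 + 1*1837 = 2978 + 1837 = 4815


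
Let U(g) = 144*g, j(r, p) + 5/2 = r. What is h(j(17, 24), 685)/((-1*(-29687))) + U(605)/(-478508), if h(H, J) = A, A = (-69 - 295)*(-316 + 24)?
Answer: 1724047388/507338107 ≈ 3.3982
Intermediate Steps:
j(r, p) = -5/2 + r
A = 106288 (A = -364*(-292) = 106288)
h(H, J) = 106288
h(j(17, 24), 685)/((-1*(-29687))) + U(605)/(-478508) = 106288/((-1*(-29687))) + (144*605)/(-478508) = 106288/29687 + 87120*(-1/478508) = 106288*(1/29687) - 21780/119627 = 15184/4241 - 21780/119627 = 1724047388/507338107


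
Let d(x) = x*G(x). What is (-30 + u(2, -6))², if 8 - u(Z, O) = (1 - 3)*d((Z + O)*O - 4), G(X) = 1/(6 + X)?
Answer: 70756/169 ≈ 418.67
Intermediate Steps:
d(x) = x/(6 + x)
u(Z, O) = 8 + 2*(-4 + O*(O + Z))/(2 + O*(O + Z)) (u(Z, O) = 8 - (1 - 3)*((Z + O)*O - 4)/(6 + ((Z + O)*O - 4)) = 8 - (-2)*((O + Z)*O - 4)/(6 + ((O + Z)*O - 4)) = 8 - (-2)*(O*(O + Z) - 4)/(6 + (O*(O + Z) - 4)) = 8 - (-2)*(-4 + O*(O + Z))/(6 + (-4 + O*(O + Z))) = 8 - (-2)*(-4 + O*(O + Z))/(2 + O*(O + Z)) = 8 + 2*(-4 + O*(O + Z))/(2 + O*(O + Z)))
(-30 + u(2, -6))² = (-30 + 2*(4 + 5*(-6)² + 5*(-6)*2)/(2 + (-6)² - 6*2))² = (-30 + 2*(4 + 5*36 - 60)/(2 + 36 - 12))² = (-30 + 2*(4 + 180 - 60)/26)² = (-30 + 2*(1/26)*124)² = (-30 + 124/13)² = (-266/13)² = 70756/169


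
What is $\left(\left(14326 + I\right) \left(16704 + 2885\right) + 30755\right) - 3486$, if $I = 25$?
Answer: $281149008$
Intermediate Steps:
$\left(\left(14326 + I\right) \left(16704 + 2885\right) + 30755\right) - 3486 = \left(\left(14326 + 25\right) \left(16704 + 2885\right) + 30755\right) - 3486 = \left(14351 \cdot 19589 + 30755\right) - 3486 = \left(281121739 + 30755\right) - 3486 = 281152494 - 3486 = 281149008$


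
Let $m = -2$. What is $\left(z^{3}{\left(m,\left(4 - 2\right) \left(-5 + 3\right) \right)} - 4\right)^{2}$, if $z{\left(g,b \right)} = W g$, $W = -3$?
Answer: $44944$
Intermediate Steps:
$z{\left(g,b \right)} = - 3 g$
$\left(z^{3}{\left(m,\left(4 - 2\right) \left(-5 + 3\right) \right)} - 4\right)^{2} = \left(\left(\left(-3\right) \left(-2\right)\right)^{3} - 4\right)^{2} = \left(6^{3} - 4\right)^{2} = \left(216 - 4\right)^{2} = 212^{2} = 44944$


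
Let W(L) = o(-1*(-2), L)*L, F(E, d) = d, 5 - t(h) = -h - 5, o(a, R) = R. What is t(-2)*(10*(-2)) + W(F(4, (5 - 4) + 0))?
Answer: -159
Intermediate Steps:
t(h) = 10 + h (t(h) = 5 - (-h - 5) = 5 - (-5 - h) = 5 + (5 + h) = 10 + h)
W(L) = L² (W(L) = L*L = L²)
t(-2)*(10*(-2)) + W(F(4, (5 - 4) + 0)) = (10 - 2)*(10*(-2)) + ((5 - 4) + 0)² = 8*(-20) + (1 + 0)² = -160 + 1² = -160 + 1 = -159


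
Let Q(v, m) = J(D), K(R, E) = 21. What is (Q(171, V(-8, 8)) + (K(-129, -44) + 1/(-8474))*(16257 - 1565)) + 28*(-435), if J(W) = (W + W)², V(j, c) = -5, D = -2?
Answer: 1255703870/4237 ≈ 2.9637e+5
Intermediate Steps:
J(W) = 4*W² (J(W) = (2*W)² = 4*W²)
Q(v, m) = 16 (Q(v, m) = 4*(-2)² = 4*4 = 16)
(Q(171, V(-8, 8)) + (K(-129, -44) + 1/(-8474))*(16257 - 1565)) + 28*(-435) = (16 + (21 + 1/(-8474))*(16257 - 1565)) + 28*(-435) = (16 + (21 - 1/8474)*14692) - 12180 = (16 + (177953/8474)*14692) - 12180 = (16 + 1307242738/4237) - 12180 = 1307310530/4237 - 12180 = 1255703870/4237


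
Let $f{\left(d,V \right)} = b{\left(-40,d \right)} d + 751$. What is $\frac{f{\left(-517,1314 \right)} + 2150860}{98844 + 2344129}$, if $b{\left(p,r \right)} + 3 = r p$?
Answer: $- \frac{8538398}{2442973} \approx -3.4951$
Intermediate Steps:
$b{\left(p,r \right)} = -3 + p r$ ($b{\left(p,r \right)} = -3 + r p = -3 + p r$)
$f{\left(d,V \right)} = 751 + d \left(-3 - 40 d\right)$ ($f{\left(d,V \right)} = \left(-3 - 40 d\right) d + 751 = d \left(-3 - 40 d\right) + 751 = 751 + d \left(-3 - 40 d\right)$)
$\frac{f{\left(-517,1314 \right)} + 2150860}{98844 + 2344129} = \frac{\left(751 - - 517 \left(3 + 40 \left(-517\right)\right)\right) + 2150860}{98844 + 2344129} = \frac{\left(751 - - 517 \left(3 - 20680\right)\right) + 2150860}{2442973} = \left(\left(751 - \left(-517\right) \left(-20677\right)\right) + 2150860\right) \frac{1}{2442973} = \left(\left(751 - 10690009\right) + 2150860\right) \frac{1}{2442973} = \left(-10689258 + 2150860\right) \frac{1}{2442973} = \left(-8538398\right) \frac{1}{2442973} = - \frac{8538398}{2442973}$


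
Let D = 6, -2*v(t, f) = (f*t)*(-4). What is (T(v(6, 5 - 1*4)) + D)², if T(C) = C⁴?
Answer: 430230564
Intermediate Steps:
v(t, f) = 2*f*t (v(t, f) = -f*t*(-4)/2 = -(-2)*f*t = 2*f*t)
(T(v(6, 5 - 1*4)) + D)² = ((2*(5 - 1*4)*6)⁴ + 6)² = ((2*(5 - 4)*6)⁴ + 6)² = ((2*1*6)⁴ + 6)² = (12⁴ + 6)² = (20736 + 6)² = 20742² = 430230564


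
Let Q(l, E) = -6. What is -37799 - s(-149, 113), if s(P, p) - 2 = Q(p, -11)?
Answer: -37795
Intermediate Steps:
s(P, p) = -4 (s(P, p) = 2 - 6 = -4)
-37799 - s(-149, 113) = -37799 - 1*(-4) = -37799 + 4 = -37795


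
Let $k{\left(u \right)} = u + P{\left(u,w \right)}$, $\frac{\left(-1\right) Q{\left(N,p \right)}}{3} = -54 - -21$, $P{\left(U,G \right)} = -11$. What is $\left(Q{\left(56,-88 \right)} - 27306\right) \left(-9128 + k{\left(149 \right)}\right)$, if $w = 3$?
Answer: $244590930$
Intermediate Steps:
$Q{\left(N,p \right)} = 99$ ($Q{\left(N,p \right)} = - 3 \left(-54 - -21\right) = - 3 \left(-54 + 21\right) = \left(-3\right) \left(-33\right) = 99$)
$k{\left(u \right)} = -11 + u$ ($k{\left(u \right)} = u - 11 = -11 + u$)
$\left(Q{\left(56,-88 \right)} - 27306\right) \left(-9128 + k{\left(149 \right)}\right) = \left(99 - 27306\right) \left(-9128 + \left(-11 + 149\right)\right) = - 27207 \left(-9128 + 138\right) = \left(-27207\right) \left(-8990\right) = 244590930$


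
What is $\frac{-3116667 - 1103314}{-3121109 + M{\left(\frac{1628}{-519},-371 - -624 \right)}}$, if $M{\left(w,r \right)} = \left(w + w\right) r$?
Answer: $\frac{2190170139}{1620679339} \approx 1.3514$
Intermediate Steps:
$M{\left(w,r \right)} = 2 r w$ ($M{\left(w,r \right)} = 2 w r = 2 r w$)
$\frac{-3116667 - 1103314}{-3121109 + M{\left(\frac{1628}{-519},-371 - -624 \right)}} = \frac{-3116667 - 1103314}{-3121109 + 2 \left(-371 - -624\right) \frac{1628}{-519}} = - \frac{4219981}{-3121109 + 2 \left(-371 + 624\right) 1628 \left(- \frac{1}{519}\right)} = - \frac{4219981}{-3121109 + 2 \cdot 253 \left(- \frac{1628}{519}\right)} = - \frac{4219981}{-3121109 - \frac{823768}{519}} = - \frac{4219981}{- \frac{1620679339}{519}} = \left(-4219981\right) \left(- \frac{519}{1620679339}\right) = \frac{2190170139}{1620679339}$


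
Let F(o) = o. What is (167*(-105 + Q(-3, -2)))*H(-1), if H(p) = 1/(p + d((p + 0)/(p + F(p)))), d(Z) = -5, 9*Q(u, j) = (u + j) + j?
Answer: 79492/27 ≈ 2944.1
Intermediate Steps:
Q(u, j) = u/9 + 2*j/9 (Q(u, j) = ((u + j) + j)/9 = ((j + u) + j)/9 = (u + 2*j)/9 = u/9 + 2*j/9)
H(p) = 1/(-5 + p) (H(p) = 1/(p - 5) = 1/(-5 + p))
(167*(-105 + Q(-3, -2)))*H(-1) = (167*(-105 + ((⅑)*(-3) + (2/9)*(-2))))/(-5 - 1) = (167*(-105 + (-⅓ - 4/9)))/(-6) = (167*(-105 - 7/9))*(-⅙) = (167*(-952/9))*(-⅙) = -158984/9*(-⅙) = 79492/27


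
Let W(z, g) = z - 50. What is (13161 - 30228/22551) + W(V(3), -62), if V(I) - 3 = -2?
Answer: 98552828/7517 ≈ 13111.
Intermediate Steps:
V(I) = 1 (V(I) = 3 - 2 = 1)
W(z, g) = -50 + z
(13161 - 30228/22551) + W(V(3), -62) = (13161 - 30228/22551) + (-50 + 1) = (13161 - 30228*1/22551) - 49 = (13161 - 10076/7517) - 49 = 98921161/7517 - 49 = 98552828/7517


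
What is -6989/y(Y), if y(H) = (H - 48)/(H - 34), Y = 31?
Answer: -20967/17 ≈ -1233.4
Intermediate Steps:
y(H) = (-48 + H)/(-34 + H)
-6989/y(Y) = -6989*(-34 + 31)/(-48 + 31) = -6989/(-17/(-3)) = -6989/((-1/3*(-17))) = -6989/17/3 = -6989*3/17 = -20967/17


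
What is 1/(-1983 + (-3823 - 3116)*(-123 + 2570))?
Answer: -1/16981716 ≈ -5.8887e-8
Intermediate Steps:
1/(-1983 + (-3823 - 3116)*(-123 + 2570)) = 1/(-1983 - 6939*2447) = 1/(-1983 - 16979733) = 1/(-16981716) = -1/16981716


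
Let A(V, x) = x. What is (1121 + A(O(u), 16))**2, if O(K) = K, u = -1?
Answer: 1292769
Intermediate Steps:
(1121 + A(O(u), 16))**2 = (1121 + 16)**2 = 1137**2 = 1292769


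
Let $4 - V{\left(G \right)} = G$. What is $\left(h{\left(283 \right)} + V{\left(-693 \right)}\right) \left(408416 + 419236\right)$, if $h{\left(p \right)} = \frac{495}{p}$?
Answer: $\frac{163664872392}{283} \approx 5.7832 \cdot 10^{8}$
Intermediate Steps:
$V{\left(G \right)} = 4 - G$
$\left(h{\left(283 \right)} + V{\left(-693 \right)}\right) \left(408416 + 419236\right) = \left(\frac{495}{283} + \left(4 - -693\right)\right) \left(408416 + 419236\right) = \left(495 \cdot \frac{1}{283} + \left(4 + 693\right)\right) 827652 = \left(\frac{495}{283} + 697\right) 827652 = \frac{197746}{283} \cdot 827652 = \frac{163664872392}{283}$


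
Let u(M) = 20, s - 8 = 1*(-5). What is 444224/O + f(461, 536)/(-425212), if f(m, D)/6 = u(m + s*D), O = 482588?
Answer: 11801966558/12825138041 ≈ 0.92022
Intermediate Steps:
s = 3 (s = 8 + 1*(-5) = 8 - 5 = 3)
f(m, D) = 120 (f(m, D) = 6*20 = 120)
444224/O + f(461, 536)/(-425212) = 444224/482588 + 120/(-425212) = 444224*(1/482588) + 120*(-1/425212) = 111056/120647 - 30/106303 = 11801966558/12825138041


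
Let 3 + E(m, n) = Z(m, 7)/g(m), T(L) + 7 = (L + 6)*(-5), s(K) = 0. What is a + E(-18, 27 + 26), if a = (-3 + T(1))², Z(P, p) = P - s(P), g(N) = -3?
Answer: 2028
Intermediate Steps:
Z(P, p) = P (Z(P, p) = P - 1*0 = P + 0 = P)
T(L) = -37 - 5*L (T(L) = -7 + (L + 6)*(-5) = -7 + (6 + L)*(-5) = -7 + (-30 - 5*L) = -37 - 5*L)
E(m, n) = -3 - m/3 (E(m, n) = -3 + m/(-3) = -3 + m*(-⅓) = -3 - m/3)
a = 2025 (a = (-3 + (-37 - 5*1))² = (-3 + (-37 - 5))² = (-3 - 42)² = (-45)² = 2025)
a + E(-18, 27 + 26) = 2025 + (-3 - ⅓*(-18)) = 2025 + (-3 + 6) = 2025 + 3 = 2028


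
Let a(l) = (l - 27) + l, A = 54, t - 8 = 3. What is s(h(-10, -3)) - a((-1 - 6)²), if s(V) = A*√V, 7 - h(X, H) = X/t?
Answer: -71 + 54*√957/11 ≈ 80.865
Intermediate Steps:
t = 11 (t = 8 + 3 = 11)
h(X, H) = 7 - X/11
s(V) = 54*√V
a(l) = -27 + 2*l (a(l) = (-27 + l) + l = -27 + 2*l)
s(h(-10, -3)) - a((-1 - 6)²) = 54*√(7 - 1/11*(-10)) - (-27 + 2*(-1 - 6)²) = 54*√(7 + 10/11) - (-27 + 2*(-7)²) = 54*√(87/11) - (-27 + 2*49) = 54*(√957/11) - (-27 + 98) = 54*√957/11 - 1*71 = 54*√957/11 - 71 = -71 + 54*√957/11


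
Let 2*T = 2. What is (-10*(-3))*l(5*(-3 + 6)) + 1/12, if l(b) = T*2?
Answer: 721/12 ≈ 60.083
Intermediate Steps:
T = 1 (T = (½)*2 = 1)
l(b) = 2 (l(b) = 1*2 = 2)
(-10*(-3))*l(5*(-3 + 6)) + 1/12 = -10*(-3)*2 + 1/12 = 30*2 + 1/12 = 60 + 1/12 = 721/12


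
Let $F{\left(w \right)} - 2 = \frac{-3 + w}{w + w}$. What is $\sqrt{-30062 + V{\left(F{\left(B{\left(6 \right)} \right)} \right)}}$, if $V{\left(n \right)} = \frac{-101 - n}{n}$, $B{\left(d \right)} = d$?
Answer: $\frac{i \sqrt{270971}}{3} \approx 173.52 i$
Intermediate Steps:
$F{\left(w \right)} = 2 + \frac{-3 + w}{2 w}$ ($F{\left(w \right)} = 2 + \frac{-3 + w}{w + w} = 2 + \frac{-3 + w}{2 w}$)
$V{\left(n \right)} = \frac{-101 - n}{n}$
$\sqrt{-30062 + V{\left(F{\left(B{\left(6 \right)} \right)} \right)}} = \sqrt{-30062 + \frac{-101 - \frac{-3 + 5 \cdot 6}{2 \cdot 6}}{\frac{1}{2} \cdot \frac{1}{6} \left(-3 + 5 \cdot 6\right)}} = \sqrt{-30062 + \frac{-101 - \frac{1}{2} \cdot \frac{1}{6} \left(-3 + 30\right)}{\frac{1}{2} \cdot \frac{1}{6} \left(-3 + 30\right)}} = \sqrt{-30062 + \frac{-101 - \frac{1}{2} \cdot \frac{1}{6} \cdot 27}{\frac{1}{2} \cdot \frac{1}{6} \cdot 27}} = \sqrt{-30062 + \frac{-101 - \frac{9}{4}}{\frac{9}{4}}} = \sqrt{-30062 + \frac{4 \left(-101 - \frac{9}{4}\right)}{9}} = \sqrt{-30062 + \frac{4}{9} \left(- \frac{413}{4}\right)} = \sqrt{-30062 - \frac{413}{9}} = \sqrt{- \frac{270971}{9}} = \frac{i \sqrt{270971}}{3}$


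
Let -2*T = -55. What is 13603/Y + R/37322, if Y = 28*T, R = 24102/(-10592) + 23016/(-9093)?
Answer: 582106324214829/32950462196960 ≈ 17.666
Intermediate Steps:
T = 55/2 (T = -½*(-55) = 55/2 ≈ 27.500)
R = -11022499/2293168 (R = 24102*(-1/10592) + 23016*(-1/9093) = -12051/5296 - 1096/433 = -11022499/2293168 ≈ -4.8067)
Y = 770 (Y = 28*(55/2) = 770)
13603/Y + R/37322 = 13603/770 - 11022499/2293168/37322 = 13603*(1/770) - 11022499/2293168*1/37322 = 13603/770 - 11022499/85585616096 = 582106324214829/32950462196960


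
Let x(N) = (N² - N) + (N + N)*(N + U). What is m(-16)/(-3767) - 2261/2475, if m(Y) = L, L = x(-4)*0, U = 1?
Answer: -2261/2475 ≈ -0.91354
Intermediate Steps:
x(N) = N² - N + 2*N*(1 + N) (x(N) = (N² - N) + (N + N)*(N + 1) = (N² - N) + (2*N)*(1 + N) = (N² - N) + 2*N*(1 + N) = N² - N + 2*N*(1 + N))
L = 0 (L = -4*(1 + 3*(-4))*0 = -4*(1 - 12)*0 = -4*(-11)*0 = 44*0 = 0)
m(Y) = 0
m(-16)/(-3767) - 2261/2475 = 0/(-3767) - 2261/2475 = 0*(-1/3767) - 2261*1/2475 = 0 - 2261/2475 = -2261/2475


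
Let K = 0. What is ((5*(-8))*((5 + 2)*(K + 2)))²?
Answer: 313600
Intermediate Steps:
((5*(-8))*((5 + 2)*(K + 2)))² = ((5*(-8))*((5 + 2)*(0 + 2)))² = (-280*2)² = (-40*14)² = (-560)² = 313600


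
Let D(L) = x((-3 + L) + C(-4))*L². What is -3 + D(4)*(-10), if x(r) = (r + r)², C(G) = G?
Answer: -5763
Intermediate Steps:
x(r) = 4*r² (x(r) = (2*r)² = 4*r²)
D(L) = 4*L²*(-7 + L)² (D(L) = (4*((-3 + L) - 4)²)*L² = (4*(-7 + L)²)*L² = 4*L²*(-7 + L)²)
-3 + D(4)*(-10) = -3 + (4*4²*(-7 + 4)²)*(-10) = -3 + (4*16*(-3)²)*(-10) = -3 + (4*16*9)*(-10) = -3 + 576*(-10) = -3 - 5760 = -5763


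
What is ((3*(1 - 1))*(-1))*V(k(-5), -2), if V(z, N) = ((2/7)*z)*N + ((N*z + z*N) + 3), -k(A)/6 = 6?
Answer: 0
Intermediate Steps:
k(A) = -36 (k(A) = -6*6 = -36)
V(z, N) = 3 + 16*N*z/7 (V(z, N) = ((2*(⅐))*z)*N + ((N*z + N*z) + 3) = (2*z/7)*N + (2*N*z + 3) = 2*N*z/7 + (3 + 2*N*z) = 3 + 16*N*z/7)
((3*(1 - 1))*(-1))*V(k(-5), -2) = ((3*(1 - 1))*(-1))*(3 + (16/7)*(-2)*(-36)) = ((3*0)*(-1))*(3 + 1152/7) = (0*(-1))*(1173/7) = 0*(1173/7) = 0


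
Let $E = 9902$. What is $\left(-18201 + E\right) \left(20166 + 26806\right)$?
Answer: $-389820628$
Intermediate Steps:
$\left(-18201 + E\right) \left(20166 + 26806\right) = \left(-18201 + 9902\right) \left(20166 + 26806\right) = \left(-8299\right) 46972 = -389820628$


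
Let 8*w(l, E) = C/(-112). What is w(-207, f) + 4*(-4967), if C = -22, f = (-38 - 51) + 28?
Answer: -8900853/448 ≈ -19868.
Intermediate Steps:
f = -61 (f = -89 + 28 = -61)
w(l, E) = 11/448 (w(l, E) = (-22/(-112))/8 = (-22*(-1/112))/8 = (1/8)*(11/56) = 11/448)
w(-207, f) + 4*(-4967) = 11/448 + 4*(-4967) = 11/448 - 19868 = -8900853/448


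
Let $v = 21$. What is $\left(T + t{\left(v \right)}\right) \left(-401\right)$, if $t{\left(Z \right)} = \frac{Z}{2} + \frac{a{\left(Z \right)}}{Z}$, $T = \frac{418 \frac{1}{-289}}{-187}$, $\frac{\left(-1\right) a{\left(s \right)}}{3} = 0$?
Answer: $- \frac{41402849}{9826} \approx -4213.6$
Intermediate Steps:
$a{\left(s \right)} = 0$ ($a{\left(s \right)} = \left(-3\right) 0 = 0$)
$T = \frac{38}{4913}$ ($T = 418 \left(- \frac{1}{289}\right) \left(- \frac{1}{187}\right) = \left(- \frac{418}{289}\right) \left(- \frac{1}{187}\right) = \frac{38}{4913} \approx 0.0077346$)
$t{\left(Z \right)} = \frac{Z}{2}$ ($t{\left(Z \right)} = \frac{Z}{2} + \frac{0}{Z} = Z \frac{1}{2} + 0 = \frac{Z}{2} + 0 = \frac{Z}{2}$)
$\left(T + t{\left(v \right)}\right) \left(-401\right) = \left(\frac{38}{4913} + \frac{1}{2} \cdot 21\right) \left(-401\right) = \left(\frac{38}{4913} + \frac{21}{2}\right) \left(-401\right) = \frac{103249}{9826} \left(-401\right) = - \frac{41402849}{9826}$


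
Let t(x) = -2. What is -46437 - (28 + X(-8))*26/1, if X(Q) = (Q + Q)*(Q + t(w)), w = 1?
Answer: -51325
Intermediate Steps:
X(Q) = 2*Q*(-2 + Q) (X(Q) = (Q + Q)*(Q - 2) = (2*Q)*(-2 + Q) = 2*Q*(-2 + Q))
-46437 - (28 + X(-8))*26/1 = -46437 - (28 + 2*(-8)*(-2 - 8))*26/1 = -46437 - (28 + 2*(-8)*(-10))*26*1 = -46437 - (28 + 160)*26 = -46437 - 188*26 = -46437 - 1*4888 = -46437 - 4888 = -51325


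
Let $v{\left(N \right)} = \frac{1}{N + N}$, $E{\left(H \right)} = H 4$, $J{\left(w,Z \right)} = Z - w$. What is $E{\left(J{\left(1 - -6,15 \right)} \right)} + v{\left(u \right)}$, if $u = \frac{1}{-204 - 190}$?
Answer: $-165$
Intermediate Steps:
$u = - \frac{1}{394}$ ($u = \frac{1}{-394} = - \frac{1}{394} \approx -0.0025381$)
$E{\left(H \right)} = 4 H$
$v{\left(N \right)} = \frac{1}{2 N}$
$E{\left(J{\left(1 - -6,15 \right)} \right)} + v{\left(u \right)} = 4 \left(15 - \left(1 - -6\right)\right) + \frac{1}{2 \left(- \frac{1}{394}\right)} = 4 \left(15 - \left(1 + 6\right)\right) + \frac{1}{2} \left(-394\right) = 4 \left(15 - 7\right) - 197 = 4 \cdot 8 - 197 = 32 - 197 = -165$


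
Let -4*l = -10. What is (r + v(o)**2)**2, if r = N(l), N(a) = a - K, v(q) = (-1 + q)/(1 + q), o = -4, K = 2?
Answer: 3481/324 ≈ 10.744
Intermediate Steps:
l = 5/2 (l = -1/4*(-10) = 5/2 ≈ 2.5000)
v(q) = (-1 + q)/(1 + q)
N(a) = -2 + a (N(a) = a - 1*2 = a - 2 = -2 + a)
r = 1/2 (r = -2 + 5/2 = 1/2 ≈ 0.50000)
(r + v(o)**2)**2 = (1/2 + ((-1 - 4)/(1 - 4))**2)**2 = (1/2 + (-5/(-3))**2)**2 = (1/2 + (-1/3*(-5))**2)**2 = (1/2 + (5/3)**2)**2 = (1/2 + 25/9)**2 = (59/18)**2 = 3481/324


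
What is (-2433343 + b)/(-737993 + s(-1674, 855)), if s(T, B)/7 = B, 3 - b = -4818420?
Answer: -298135/91501 ≈ -3.2583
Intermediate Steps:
b = 4818423 (b = 3 - 1*(-4818420) = 3 + 4818420 = 4818423)
s(T, B) = 7*B
(-2433343 + b)/(-737993 + s(-1674, 855)) = (-2433343 + 4818423)/(-737993 + 7*855) = 2385080/(-737993 + 5985) = 2385080/(-732008) = 2385080*(-1/732008) = -298135/91501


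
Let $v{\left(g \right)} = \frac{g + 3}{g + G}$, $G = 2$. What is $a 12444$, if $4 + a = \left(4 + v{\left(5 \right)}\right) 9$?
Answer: $\frac{3683424}{7} \approx 5.262 \cdot 10^{5}$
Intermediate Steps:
$v{\left(g \right)} = \frac{3 + g}{2 + g}$ ($v{\left(g \right)} = \frac{g + 3}{g + 2} = \frac{3 + g}{2 + g}$)
$a = \frac{296}{7}$ ($a = -4 + \left(4 + \frac{3 + 5}{2 + 5}\right) 9 = -4 + \left(4 + \frac{1}{7} \cdot 8\right) 9 = -4 + \left(4 + \frac{8}{7}\right) 9 = -4 + \frac{36}{7} \cdot 9 = -4 + \frac{324}{7} = \frac{296}{7} \approx 42.286$)
$a 12444 = \frac{296}{7} \cdot 12444 = \frac{3683424}{7}$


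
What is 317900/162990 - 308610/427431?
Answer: 2852665700/2322232623 ≈ 1.2284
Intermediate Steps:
317900/162990 - 308610/427431 = 317900*(1/162990) - 308610*1/427431 = 31790/16299 - 102870/142477 = 2852665700/2322232623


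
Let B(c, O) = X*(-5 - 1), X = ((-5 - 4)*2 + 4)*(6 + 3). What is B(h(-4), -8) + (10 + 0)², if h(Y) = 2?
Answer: 856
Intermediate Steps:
X = -126 (X = (-9*2 + 4)*9 = (-18 + 4)*9 = -14*9 = -126)
B(c, O) = 756 (B(c, O) = -126*(-5 - 1) = -126*(-6) = 756)
B(h(-4), -8) + (10 + 0)² = 756 + (10 + 0)² = 756 + 10² = 756 + 100 = 856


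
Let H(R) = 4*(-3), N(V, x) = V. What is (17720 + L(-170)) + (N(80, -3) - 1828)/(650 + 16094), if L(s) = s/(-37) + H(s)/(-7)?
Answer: 119368261/6734 ≈ 17726.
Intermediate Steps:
H(R) = -12
L(s) = 12/7 - s/37 (L(s) = s/(-37) - 12/(-7) = s*(-1/37) - 12*(-1/7) = -s/37 + 12/7 = 12/7 - s/37)
(17720 + L(-170)) + (N(80, -3) - 1828)/(650 + 16094) = (17720 + (12/7 - 1/37*(-170))) + (80 - 1828)/(650 + 16094) = (17720 + (12/7 + 170/37)) - 1748/16744 = (17720 + 1634/259) - 1748*1/16744 = 4591114/259 - 19/182 = 119368261/6734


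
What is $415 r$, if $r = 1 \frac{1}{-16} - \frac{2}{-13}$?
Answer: $\frac{7885}{208} \approx 37.909$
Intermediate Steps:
$r = \frac{19}{208}$ ($r = 1 \left(- \frac{1}{16}\right) - - \frac{2}{13} = - \frac{1}{16} + \frac{2}{13} = \frac{19}{208} \approx 0.091346$)
$415 r = 415 \cdot \frac{19}{208} = \frac{7885}{208}$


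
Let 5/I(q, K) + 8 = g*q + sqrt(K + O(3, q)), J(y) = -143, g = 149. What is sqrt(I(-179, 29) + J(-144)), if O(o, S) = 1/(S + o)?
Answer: sqrt(-503593464 + 11583*sqrt(77))/(3*sqrt(391292 - 9*sqrt(77))) ≈ 11.958*I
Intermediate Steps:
I(q, K) = 5/(-8 + sqrt(K + 1/(3 + q)) + 149*q) (I(q, K) = 5/(-8 + (149*q + sqrt(K + 1/(q + 3)))) = 5/(-8 + (149*q + sqrt(K + 1/(3 + q)))) = 5/(-8 + (sqrt(K + 1/(3 + q)) + 149*q)) = 5/(-8 + sqrt(K + 1/(3 + q)) + 149*q))
sqrt(I(-179, 29) + J(-144)) = sqrt(5/(-8 + sqrt((1 + 29*(3 - 179))/(3 - 179)) + 149*(-179)) - 143) = sqrt(5/(-8 + sqrt((1 + 29*(-176))/(-176)) - 26671) - 143) = sqrt(5/(-8 + sqrt(-(1 - 5104)/176) - 26671) - 143) = sqrt(5/(-8 + sqrt(-1/176*(-5103)) - 26671) - 143) = sqrt(5/(-8 + sqrt(5103/176) - 26671) - 143) = sqrt(5/(-8 + 27*sqrt(77)/44 - 26671) - 143) = sqrt(5/(-26679 + 27*sqrt(77)/44) - 143) = sqrt(-143 + 5/(-26679 + 27*sqrt(77)/44))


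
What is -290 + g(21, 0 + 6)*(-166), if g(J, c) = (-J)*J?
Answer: 72916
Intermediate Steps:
g(J, c) = -J**2
-290 + g(21, 0 + 6)*(-166) = -290 - 1*21**2*(-166) = -290 - 1*441*(-166) = -290 - 441*(-166) = -290 + 73206 = 72916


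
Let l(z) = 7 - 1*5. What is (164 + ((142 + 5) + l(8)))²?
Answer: 97969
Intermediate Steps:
l(z) = 2 (l(z) = 7 - 5 = 2)
(164 + ((142 + 5) + l(8)))² = (164 + ((142 + 5) + 2))² = (164 + (147 + 2))² = (164 + 149)² = 313² = 97969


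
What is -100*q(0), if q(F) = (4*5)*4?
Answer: -8000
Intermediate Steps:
q(F) = 80 (q(F) = 20*4 = 80)
-100*q(0) = -100*80 = -8000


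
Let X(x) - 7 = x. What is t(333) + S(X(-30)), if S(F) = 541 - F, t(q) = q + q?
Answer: 1230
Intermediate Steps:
X(x) = 7 + x
t(q) = 2*q
t(333) + S(X(-30)) = 2*333 + (541 - (7 - 30)) = 666 + (541 - 1*(-23)) = 666 + (541 + 23) = 666 + 564 = 1230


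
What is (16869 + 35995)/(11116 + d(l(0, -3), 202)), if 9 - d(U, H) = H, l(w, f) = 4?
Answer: 52864/10923 ≈ 4.8397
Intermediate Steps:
d(U, H) = 9 - H
(16869 + 35995)/(11116 + d(l(0, -3), 202)) = (16869 + 35995)/(11116 + (9 - 1*202)) = 52864/(11116 + (9 - 202)) = 52864/(11116 - 193) = 52864/10923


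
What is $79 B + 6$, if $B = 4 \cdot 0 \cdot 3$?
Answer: $6$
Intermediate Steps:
$B = 0$ ($B = 0 \cdot 3 = 0$)
$79 B + 6 = 79 \cdot 0 + 6 = 0 + 6 = 6$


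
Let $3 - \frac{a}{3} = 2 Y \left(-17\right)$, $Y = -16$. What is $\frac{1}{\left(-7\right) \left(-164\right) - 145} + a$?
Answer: $- \frac{1627868}{1003} \approx -1623.0$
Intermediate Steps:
$a = -1623$ ($a = 9 - 3 \cdot 2 \left(-16\right) \left(-17\right) = 9 - 3 \left(\left(-32\right) \left(-17\right)\right) = 9 - 1632 = -1623$)
$\frac{1}{\left(-7\right) \left(-164\right) - 145} + a = \frac{1}{\left(-7\right) \left(-164\right) - 145} - 1623 = \frac{1}{1148 - 145} - 1623 = \frac{1}{1003} - 1623 = - \frac{1627868}{1003}$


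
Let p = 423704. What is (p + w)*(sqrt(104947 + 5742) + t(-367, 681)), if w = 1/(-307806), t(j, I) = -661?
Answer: -86206716692603/307806 + 130418633423*sqrt(110689)/307806 ≈ -1.3910e+8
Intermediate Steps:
w = -1/307806 ≈ -3.2488e-6
(p + w)*(sqrt(104947 + 5742) + t(-367, 681)) = (423704 - 1/307806)*(sqrt(104947 + 5742) - 661) = 130418633423*(sqrt(110689) - 661)/307806 = 130418633423*(-661 + sqrt(110689))/307806 = -86206716692603/307806 + 130418633423*sqrt(110689)/307806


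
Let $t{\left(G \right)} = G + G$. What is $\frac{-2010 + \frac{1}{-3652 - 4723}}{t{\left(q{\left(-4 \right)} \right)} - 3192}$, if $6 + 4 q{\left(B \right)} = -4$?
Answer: $\frac{16833751}{26774875} \approx 0.62871$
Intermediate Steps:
$q{\left(B \right)} = - \frac{5}{2}$ ($q{\left(B \right)} = - \frac{3}{2} + \frac{1}{4} \left(-4\right) = - \frac{3}{2} - 1 = - \frac{5}{2}$)
$t{\left(G \right)} = 2 G$
$\frac{-2010 + \frac{1}{-3652 - 4723}}{t{\left(q{\left(-4 \right)} \right)} - 3192} = \frac{-2010 + \frac{1}{-3652 - 4723}}{2 \left(- \frac{5}{2}\right) - 3192} = \frac{-2010 + \frac{1}{-8375}}{-5 - 3192} = \frac{-2010 - \frac{1}{8375}}{-3197} = \left(- \frac{16833751}{8375}\right) \left(- \frac{1}{3197}\right) = \frac{16833751}{26774875}$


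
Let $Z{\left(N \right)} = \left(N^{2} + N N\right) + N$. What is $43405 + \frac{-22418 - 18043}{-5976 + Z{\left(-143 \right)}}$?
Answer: $\frac{503180678}{11593} \approx 43404.0$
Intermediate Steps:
$Z{\left(N \right)} = N + 2 N^{2}$ ($Z{\left(N \right)} = \left(N^{2} + N^{2}\right) + N = 2 N^{2} + N = N + 2 N^{2}$)
$43405 + \frac{-22418 - 18043}{-5976 + Z{\left(-143 \right)}} = 43405 + \frac{-22418 - 18043}{-5976 - 143 \left(1 + 2 \left(-143\right)\right)} = 43405 - \frac{40461}{-5976 - 143 \left(1 - 286\right)} = 43405 - \frac{40461}{-5976 - -40755} = 43405 - \frac{40461}{-5976 + 40755} = 43405 - \frac{40461}{34779} = 43405 - \frac{13487}{11593} = \frac{503180678}{11593}$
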